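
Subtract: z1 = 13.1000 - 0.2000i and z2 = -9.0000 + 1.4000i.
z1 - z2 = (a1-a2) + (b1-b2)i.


Real: 13.1 + 9 = 22.1
Imag: -0.2 - 1.4 = -1.6

22.1000 - 1.6000i


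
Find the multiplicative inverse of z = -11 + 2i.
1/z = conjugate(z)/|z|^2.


|z|^2 = 121+4 = 125
1/z = (-11 - 2i)/125

1/z = -0.0880 - 0.0160i


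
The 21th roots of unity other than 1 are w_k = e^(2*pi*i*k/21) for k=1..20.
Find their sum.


With w = e^(2*pi*i/21), all 21 of the 21th roots of unity w^0 = 1, w, ..., w^(20) sum to 0: 1 + w + ... + w^(20) = (1 - w^21)/(1 - w) = 0 since w^21 = 1, w ≠ 1.
Removing the root 1: w + w^2 + ... + w^(20) = 0 - 1 = -1

Sum = -1


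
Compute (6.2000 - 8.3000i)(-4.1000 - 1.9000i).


Real = 6.2*(-4.1) - (-8.3)*(-1.9) = -25.42 - 15.77 = -41.19
Imag = 6.2*(-1.9) - (4.1)*(-8.3) = -11.78 + 34.03 = 22.25

-41.1900 + 22.2500i


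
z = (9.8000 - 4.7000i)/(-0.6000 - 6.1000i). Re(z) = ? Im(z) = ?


Multiply by conjugate: (9.8000 - 4.7000i)(-0.6000 + 6.1000i) / ((-0.6)^2 + (-6.1)^2)
Numerator real = 9.8*(-0.6) - (4.7)*(-6.1) = 22.79
Numerator imag = -4.7*(-0.6) - 9.8*(-6.1) = 62.6
Denominator = 37.57
Re(z) = 22.79/37.57 = 0.6066
Im(z) = 62.6/37.57 = 1.6662

Re(z) = 0.6066, Im(z) = 1.6662


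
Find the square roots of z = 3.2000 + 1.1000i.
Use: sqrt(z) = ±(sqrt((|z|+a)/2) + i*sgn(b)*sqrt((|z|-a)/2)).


|z| = sqrt(10.24+1.21) = 3.3838
sqrt((|z|+a)/2) = sqrt((3.3838+3.2)/2) = sqrt(3.2919) = 1.8144
sqrt((|z|-a)/2) = sqrt((3.3838-3.2)/2) = sqrt(0.0919) = 0.3031

±(1.8144 + 0.3031i) i.e. 1.8144 + 0.3031i and -1.8144 - 0.3031i


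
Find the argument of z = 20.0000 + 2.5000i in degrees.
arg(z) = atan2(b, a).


Re = 20, Im = 2.5
arg = atan2(2.5, 20) = 7.1250 degrees

arg(z) = 7.1250 degrees


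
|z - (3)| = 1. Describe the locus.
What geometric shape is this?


|z - z0| = r is a circle with center z0 and radius r.
Center = (3, 0), radius = 1

Circle with center (3, 0) and radius 1


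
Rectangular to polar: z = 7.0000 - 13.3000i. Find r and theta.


r = sqrt(49+176.89) = sqrt(225.89) = 15.0296
theta = atan2(-13.3, 7) = -62.2415 degrees

r = 15.0296, theta = -62.2415 degrees


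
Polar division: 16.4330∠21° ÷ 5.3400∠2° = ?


r = 16.4330 / 5.3400 = 3.0773
theta = 21° - 2° = 19° = 19° (mod 360)

3.0773 cis(19°)


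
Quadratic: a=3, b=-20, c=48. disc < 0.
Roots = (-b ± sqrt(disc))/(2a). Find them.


disc = (-20)^2 - 4*3*48 = 400 - 576 = -176
sqrt(|disc|) = sqrt(176) = 13.2665
Real part = 20/(2*3) = 3.3333
Imag part = 13.2665/(2*3) = 2.2111

3.3333 ± 2.2111i


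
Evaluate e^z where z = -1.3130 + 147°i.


e^-1.3130 = 0.2690
cos(147°) = -0.8387
sin(147°) = 0.5446
Real = 0.2690*(-0.8387) = -0.2256
Imag = 0.2690*0.5446 = 0.1465

-0.2256 + 0.1465i


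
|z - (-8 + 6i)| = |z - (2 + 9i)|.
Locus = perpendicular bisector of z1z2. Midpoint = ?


Equal distances means the locus is the perpendicular bisector of z1 and z2.
Midpoint = ((-8+2)/2, (6+9)/2) = (-3.0000, 7.5000)

Perpendicular bisector through (-3.0000, 7.5000)


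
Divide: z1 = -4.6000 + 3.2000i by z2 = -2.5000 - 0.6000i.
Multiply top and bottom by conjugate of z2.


Conjugate of z2 = -2.5000 + 0.6000i
Numerator: (-4.6000 + 3.2000i)(-2.5000 + 0.6000i) = 9.5800 - 10.7600i
Denominator: (-2.5)^2 + (-0.6)^2 = 6.61
Result = (9.5800 - 10.7600i)/6.61

1.4493 - 1.6278i


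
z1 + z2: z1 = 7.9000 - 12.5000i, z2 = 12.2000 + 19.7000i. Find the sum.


Real: 7.9 + 12.2 = 20.1
Imag: -12.5 + 19.7 = 7.2

20.1000 + 7.2000i


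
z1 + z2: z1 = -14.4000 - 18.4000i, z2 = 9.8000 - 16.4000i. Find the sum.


Real: -14.4 + 9.8 = -4.6
Imag: -18.4 - 16.4 = -34.8

-4.6000 - 34.8000i


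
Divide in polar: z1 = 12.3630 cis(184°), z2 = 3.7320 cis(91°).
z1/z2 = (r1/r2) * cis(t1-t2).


r = 12.3630 / 3.7320 = 3.3127
theta = 184° - 91° = 93° = 93° (mod 360)

3.3127 cis(93°)


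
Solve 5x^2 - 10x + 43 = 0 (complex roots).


disc = (-10)^2 - 4*5*43 = 100 - 860 = -760
sqrt(|disc|) = sqrt(760) = 27.5681
Real part = 10/(2*5) = 1.0000
Imag part = 27.5681/(2*5) = 2.7568

1.0000 ± 2.7568i


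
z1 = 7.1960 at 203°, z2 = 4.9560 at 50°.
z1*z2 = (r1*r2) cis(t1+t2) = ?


r = 7.1960 * 4.9560 = 35.6634
theta = 203° + 50° = 253° = 253° (mod 360)

35.6634 cis(253°)


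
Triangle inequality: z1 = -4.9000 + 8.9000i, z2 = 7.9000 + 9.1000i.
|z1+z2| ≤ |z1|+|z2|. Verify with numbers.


|z1| = sqrt((-4.9)^2 + 8.9^2) = sqrt(103.22) = 10.1597
|z2| = sqrt(7.9^2 + 9.1^2) = sqrt(145.22) = 12.0507
z1+z2 = 3.0000 + 18.0000i
|z1+z2| = sqrt(333) = 18.2483
|z1|+|z2| = 10.1597 + 12.0507 = 22.2104

|z1+z2| = 18.2483 ≤ |z1|+|z2| = 22.2104 (verified)


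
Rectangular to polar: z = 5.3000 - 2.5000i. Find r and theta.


r = sqrt(28.09+6.25) = sqrt(34.34) = 5.8600
theta = atan2(-2.5, 5.3) = -25.2532 degrees

r = 5.8600, theta = -25.2532 degrees


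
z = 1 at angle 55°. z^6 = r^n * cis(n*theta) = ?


r^6 = 1^6 = 1
n*theta = 6*55° = 330° = 330° (mod 360)
a = 1*cos(330°) = 0.8660
b = 1*sin(330°) = -0.5000

1 cis(330°) = 0.8660 - 0.5000i


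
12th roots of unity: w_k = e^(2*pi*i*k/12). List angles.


The 12th roots of unity are cis(360k/12°) for k=0..11
Angle step = 360/12 = 30°
Primitive root: cis(30°)
Primitive root = 0.8660 + 0.5000i

12 roots at angles: 0°, 30°, 60°, 90°, 120°, 150°, 180°, 210°, 240°, 270°, 300°, 330°


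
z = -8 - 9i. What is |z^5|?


|z| = sqrt(64+81) = sqrt(145) = 12.0416
|z^5| = |z|^5 = (sqrt(145))^5 = 145^2 * sqrt(145) = 21025*sqrt(145)

|z^5| = 21025*sqrt(145) ≈ 253174.5260


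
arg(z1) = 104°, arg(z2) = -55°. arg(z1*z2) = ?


arg(z1*z2) = 104° - 55° = 49°
Normalized to (-180°, 180°]: 49°

49°


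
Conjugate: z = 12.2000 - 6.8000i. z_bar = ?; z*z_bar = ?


z_bar = 12.2000 + 6.8000i
z*z_bar = 12.2^2 + (-6.8)^2 = 148.84 + 46.24 = 195.08

z_bar = 12.2000 + 6.8000i, z*z_bar = 195.08


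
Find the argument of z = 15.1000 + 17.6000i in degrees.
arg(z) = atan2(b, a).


Re = 15.1, Im = 17.6
arg = atan2(17.6, 15.1) = 49.3719 degrees

arg(z) = 49.3719 degrees


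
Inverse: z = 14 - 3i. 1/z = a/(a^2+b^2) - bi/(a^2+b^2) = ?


|z|^2 = 196+9 = 205
1/z = (14 + 3i)/205

1/z = 0.0683 + 0.0146i


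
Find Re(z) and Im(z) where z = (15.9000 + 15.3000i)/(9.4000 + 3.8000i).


Multiply by conjugate: (15.9000 + 15.3000i)(9.4000 - 3.8000i) / (9.4^2 + 3.8^2)
Numerator real = 15.9*9.4 + 15.3*3.8 = 207.6
Numerator imag = 15.3*9.4 - 15.9*3.8 = 83.4
Denominator = 102.8
Re(z) = 207.6/102.8 = 2.0195
Im(z) = 83.4/102.8 = 0.8113

Re(z) = 2.0195, Im(z) = 0.8113


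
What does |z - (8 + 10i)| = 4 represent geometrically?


|z - z0| = r is a circle with center z0 and radius r.
Center = (8, 10), radius = 4

Circle with center (8, 10) and radius 4


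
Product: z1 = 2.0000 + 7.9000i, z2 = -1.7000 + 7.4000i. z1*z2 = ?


Real = 2*(-1.7) - 7.9*7.4 = -3.4 - 58.46 = -61.86
Imag = 2*7.4 - (1.7)*7.9 = 14.8 - (13.43) = 1.37

-61.8600 + 1.3700i


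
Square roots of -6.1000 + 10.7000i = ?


|z| = sqrt(37.21+114.49) = 12.3167
sqrt((|z|+a)/2) = sqrt((12.3167+(-6.1))/2) = sqrt(3.1083) = 1.7630
sqrt((|z|-a)/2) = sqrt((12.3167-(-6.1))/2) = sqrt(9.2083) = 3.0345

±(1.7630 + 3.0345i) i.e. 1.7630 + 3.0345i and -1.7630 - 3.0345i


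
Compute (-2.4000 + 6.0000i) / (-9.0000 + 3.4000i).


Conjugate of z2 = -9.0000 - 3.4000i
Numerator: (-2.4000 + 6.0000i)(-9.0000 - 3.4000i) = 42.0000 - 45.8400i
Denominator: (-9)^2 + 3.4^2 = 92.56
Result = (42.0000 - 45.8400i)/92.56

0.4538 - 0.4952i


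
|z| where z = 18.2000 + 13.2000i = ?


|z| = sqrt(18.2^2 + 13.2^2) = sqrt(331.24 + 174.24) = sqrt(505.48) = 22.4829

|z| = 22.4829


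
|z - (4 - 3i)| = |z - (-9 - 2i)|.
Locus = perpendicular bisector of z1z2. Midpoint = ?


Equal distances means the locus is the perpendicular bisector of z1 and z2.
Midpoint = ((4+(-9))/2, (-3+(-2))/2) = (-2.5000, -2.5000)

Perpendicular bisector through (-2.5000, -2.5000)


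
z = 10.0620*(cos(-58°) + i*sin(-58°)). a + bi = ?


a = 10.0620*cos(-58°) = 10.0620*0.529919 = 5.3320
b = 10.0620*sin(-58°) = 10.0620*(-0.84805) = -8.5331

5.3320 - 8.5331i


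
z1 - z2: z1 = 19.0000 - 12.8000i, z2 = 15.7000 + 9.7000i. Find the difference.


Real: 19 - 15.7 = 3.3
Imag: -12.8 - 9.7 = -22.5

3.3000 - 22.5000i


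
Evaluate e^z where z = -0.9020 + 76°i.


e^-0.9020 = 0.4058
cos(76°) = 0.2419
sin(76°) = 0.9703
Real = 0.4058*0.2419 = 0.0982
Imag = 0.4058*0.9703 = 0.3937

0.0982 + 0.3937i


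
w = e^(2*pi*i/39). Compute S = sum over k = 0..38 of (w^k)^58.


The roots are w_k = w^k with w = e^(2*pi*i/39), and (w^k)^58 = (w^58)^k.
So S = 1 + u + u^2 + ... + u^(38) with u = w^58.
58 = 1*39 + 19, so 58 is not a multiple of 39: u = (w^39)^1 * w^19 = w^19 ≠ 1 (w is a primitive 39th root), while u^39 = (w^39)^58 = 1.
Geometric series: S = (1 - u^39)/(1 - u) = (1 - 1)/(1 - u) = 0

S = 0


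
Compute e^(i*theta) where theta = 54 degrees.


cos(54°) = 0.5878
sin(54°) = 0.8090

e^(i*54°) = 0.5878 + 0.8090i


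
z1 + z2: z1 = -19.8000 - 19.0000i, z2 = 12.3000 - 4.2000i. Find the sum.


Real: -19.8 + 12.3 = -7.5
Imag: -19 - 4.2 = -23.2

-7.5000 - 23.2000i


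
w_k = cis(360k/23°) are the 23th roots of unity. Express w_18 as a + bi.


Angle = 360*18/23 = 281.7391°
a = cos(281.7391°) = 0.2035
b = sin(281.7391°) = -0.9791

0.2035 - 0.9791i


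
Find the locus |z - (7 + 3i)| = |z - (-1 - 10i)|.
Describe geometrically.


Equal distances means the locus is the perpendicular bisector of z1 and z2.
Midpoint = ((7+(-1))/2, (3+(-10))/2) = (3.0000, -3.5000)

Perpendicular bisector through (3.0000, -3.5000)


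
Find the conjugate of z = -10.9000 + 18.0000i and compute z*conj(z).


z_bar = -10.9000 - 18.0000i
z*z_bar = (-10.9)^2 + 18^2 = 118.81 + 324 = 442.81

z_bar = -10.9000 - 18.0000i, z*z_bar = 442.81


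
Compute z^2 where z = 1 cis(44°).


r^2 = 1^2 = 1
n*theta = 2*44° = 88° = 88° (mod 360)
a = 1*cos(88°) = 0.0349
b = 1*sin(88°) = 0.9994

1 cis(88°) = 0.0349 + 0.9994i


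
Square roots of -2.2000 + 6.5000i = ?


|z| = sqrt(4.84+42.25) = 6.8622
sqrt((|z|+a)/2) = sqrt((6.8622+(-2.2))/2) = sqrt(2.3311) = 1.5268
sqrt((|z|-a)/2) = sqrt((6.8622-(-2.2))/2) = sqrt(4.5311) = 2.1286

±(1.5268 + 2.1286i) i.e. 1.5268 + 2.1286i and -1.5268 - 2.1286i


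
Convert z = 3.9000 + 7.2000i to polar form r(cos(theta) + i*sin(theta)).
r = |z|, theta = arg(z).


r = sqrt(15.21+51.84) = sqrt(67.05) = 8.1884
theta = atan2(7.2, 3.9) = 61.5571 degrees

r = 8.1884, theta = 61.5571 degrees


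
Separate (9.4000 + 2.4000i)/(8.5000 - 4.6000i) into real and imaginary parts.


Multiply by conjugate: (9.4000 + 2.4000i)(8.5000 + 4.6000i) / (8.5^2 + (-4.6)^2)
Numerator real = 9.4*8.5 + 2.4*(-4.6) = 68.86
Numerator imag = 2.4*8.5 - 9.4*(-4.6) = 63.64
Denominator = 93.41
Re(z) = 68.86/93.41 = 0.7372
Im(z) = 63.64/93.41 = 0.6813

Re(z) = 0.7372, Im(z) = 0.6813


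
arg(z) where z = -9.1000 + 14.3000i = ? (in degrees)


Re = -9.1, Im = 14.3
arg = atan2(14.3, -9.1) = 122.4712 degrees

arg(z) = 122.4712 degrees


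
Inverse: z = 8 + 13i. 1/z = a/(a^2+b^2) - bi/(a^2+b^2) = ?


|z|^2 = 64+169 = 233
1/z = (8 - 13i)/233

1/z = 0.0343 - 0.0558i


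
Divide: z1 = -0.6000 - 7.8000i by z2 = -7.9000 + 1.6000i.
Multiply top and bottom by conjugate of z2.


Conjugate of z2 = -7.9000 - 1.6000i
Numerator: (-0.6000 - 7.8000i)(-7.9000 - 1.6000i) = -7.7400 + 62.5800i
Denominator: (-7.9)^2 + 1.6^2 = 64.97
Result = (-7.7400 + 62.5800i)/64.97

-0.1191 + 0.9632i


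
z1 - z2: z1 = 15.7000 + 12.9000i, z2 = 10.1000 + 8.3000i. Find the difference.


Real: 15.7 - 10.1 = 5.6
Imag: 12.9 - 8.3 = 4.6

5.6000 + 4.6000i


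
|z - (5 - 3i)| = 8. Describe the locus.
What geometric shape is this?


|z - z0| = r is a circle with center z0 and radius r.
Center = (5, -3), radius = 8

Circle with center (5, -3) and radius 8


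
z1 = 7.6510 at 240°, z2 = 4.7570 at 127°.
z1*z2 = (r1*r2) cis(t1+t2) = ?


r = 7.6510 * 4.7570 = 36.3958
theta = 240° + 127° = 367° = 7° (mod 360)

36.3958 cis(7°)


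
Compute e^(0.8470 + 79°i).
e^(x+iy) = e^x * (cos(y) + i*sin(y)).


e^0.8470 = 2.3326
cos(79°) = 0.1908
sin(79°) = 0.98163
Real = 2.3326*0.1908 = 0.4451
Imag = 2.3326*0.98163 = 2.2898

0.4451 + 2.2898i


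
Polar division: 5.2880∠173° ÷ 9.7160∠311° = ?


r = 5.2880 / 9.7160 = 0.5443
theta = 173° - 311° = -138° = 222° (mod 360)

0.5443 cis(222°)


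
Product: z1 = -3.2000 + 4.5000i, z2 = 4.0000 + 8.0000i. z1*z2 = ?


Real = -3.2*4 - 4.5*8 = -12.8 - 36 = -48.8
Imag = -3.2*8 + 4*4.5 = -25.6 + 18 = -7.6

-48.8000 - 7.6000i


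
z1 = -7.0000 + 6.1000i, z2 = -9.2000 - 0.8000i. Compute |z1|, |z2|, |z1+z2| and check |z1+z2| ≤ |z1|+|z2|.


|z1| = sqrt((-7)^2 + 6.1^2) = sqrt(86.21) = 9.2849
|z2| = sqrt((-9.2)^2 + (-0.8)^2) = sqrt(85.28) = 9.2347
z1+z2 = -16.2000 + 5.3000i
|z1+z2| = sqrt(290.53) = 17.0449
|z1|+|z2| = 9.2849 + 9.2347 = 18.5196

|z1+z2| = 17.0449 ≤ |z1|+|z2| = 18.5196 (verified)


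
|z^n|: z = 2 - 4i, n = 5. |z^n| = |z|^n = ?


|z| = sqrt(4+16) = sqrt(20) = 4.4721
|z^5| = |z|^5 = (sqrt(20))^5 = 20^2 * sqrt(20) = 400*sqrt(20)

|z^5| = 400*sqrt(20) ≈ 1788.8544


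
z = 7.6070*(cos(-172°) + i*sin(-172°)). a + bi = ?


a = 7.6070*cos(-172°) = 7.6070*(-0.99027) = -7.5330
b = 7.6070*sin(-172°) = 7.6070*(-0.13917) = -1.0587

-7.5330 - 1.0587i


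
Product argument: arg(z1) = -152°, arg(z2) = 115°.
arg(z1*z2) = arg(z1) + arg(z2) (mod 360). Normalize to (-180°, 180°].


arg(z1*z2) = -152° + 115° = -37°
Normalized to (-180°, 180°]: -37°

-37°


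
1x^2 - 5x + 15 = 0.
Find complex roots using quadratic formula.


disc = (-5)^2 - 4*1*15 = 25 - 60 = -35
sqrt(|disc|) = sqrt(35) = 5.9161
Real part = 5/(2*1) = 2.5000
Imag part = 5.9161/(2*1) = 2.9580

2.5000 ± 2.9580i


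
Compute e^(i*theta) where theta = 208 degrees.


cos(208°) = -0.8829
sin(208°) = -0.4695

e^(i*208°) = -0.8829 - 0.4695i


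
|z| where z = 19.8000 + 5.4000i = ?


|z| = sqrt(19.8^2 + 5.4^2) = sqrt(392.04 + 29.16) = sqrt(421.2) = 20.5232

|z| = 20.5232


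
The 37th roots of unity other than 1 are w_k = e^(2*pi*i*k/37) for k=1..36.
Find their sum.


With w = e^(2*pi*i/37), all 37 of the 37th roots of unity w^0 = 1, w, ..., w^(36) sum to 0: 1 + w + ... + w^(36) = (1 - w^37)/(1 - w) = 0 since w^37 = 1, w ≠ 1.
Removing the root 1: w + w^2 + ... + w^(36) = 0 - 1 = -1

Sum = -1


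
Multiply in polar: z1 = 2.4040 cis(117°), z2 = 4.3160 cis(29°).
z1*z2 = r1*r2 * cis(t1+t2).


r = 2.4040 * 4.3160 = 10.3757
theta = 117° + 29° = 146° = 146° (mod 360)

10.3757 cis(146°)


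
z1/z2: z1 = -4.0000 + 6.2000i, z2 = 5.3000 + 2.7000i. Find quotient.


Conjugate of z2 = 5.3000 - 2.7000i
Numerator: (-4.0000 + 6.2000i)(5.3000 - 2.7000i) = -4.4600 + 43.6600i
Denominator: 5.3^2 + 2.7^2 = 35.38
Result = (-4.4600 + 43.6600i)/35.38

-0.1261 + 1.2340i


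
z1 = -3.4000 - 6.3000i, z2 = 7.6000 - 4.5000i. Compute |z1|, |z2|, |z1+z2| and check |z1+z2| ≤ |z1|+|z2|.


|z1| = sqrt((-3.4)^2 + (-6.3)^2) = sqrt(51.25) = 7.1589
|z2| = sqrt(7.6^2 + (-4.5)^2) = sqrt(78.01) = 8.8323
z1+z2 = 4.2000 - 10.8000i
|z1+z2| = sqrt(134.28) = 11.5879
|z1|+|z2| = 7.1589 + 8.8323 = 15.9912

|z1+z2| = 11.5879 ≤ |z1|+|z2| = 15.9912 (verified)


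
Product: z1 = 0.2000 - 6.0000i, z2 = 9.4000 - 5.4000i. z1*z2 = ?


Real = 0.2*9.4 - (-6)*(-5.4) = 1.88 - 32.4 = -30.52
Imag = 0.2*(-5.4) + 9.4*(-6) = -1.08 - (56.4) = -57.48

-30.5200 - 57.4800i


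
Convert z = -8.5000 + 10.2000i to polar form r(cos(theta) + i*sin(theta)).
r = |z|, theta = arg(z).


r = sqrt(72.25+104.04) = sqrt(176.29) = 13.2774
theta = atan2(10.2, -8.5) = 129.8056 degrees

r = 13.2774, theta = 129.8056 degrees


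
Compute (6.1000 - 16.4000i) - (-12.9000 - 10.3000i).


Real: 6.1 + 12.9 = 19
Imag: -16.4 + 10.3 = -6.1

19.0000 - 6.1000i


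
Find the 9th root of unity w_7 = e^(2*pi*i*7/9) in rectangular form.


Angle = 360*7/9 = 280°
a = cos(280°) = 0.1736
b = sin(280°) = -0.9848

0.1736 - 0.9848i


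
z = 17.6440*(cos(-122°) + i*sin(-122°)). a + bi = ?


a = 17.6440*cos(-122°) = 17.6440*(-0.52992) = -9.3499
b = 17.6440*sin(-122°) = 17.6440*(-0.84805) = -14.9630

-9.3499 - 14.9630i


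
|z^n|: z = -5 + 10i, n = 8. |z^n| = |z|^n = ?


|z| = sqrt(25+100) = sqrt(125) = 11.1803
|z^8| = |z|^8 = (sqrt(125))^8 = 125^4 = 244140625

|z^8| = 244140625


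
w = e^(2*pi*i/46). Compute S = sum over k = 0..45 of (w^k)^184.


The roots are w_k = w^k with w = e^(2*pi*i/46), and (w^k)^184 = (w^184)^k.
So S = 1 + u + u^2 + ... + u^(45) with u = w^184.
184 = 4*46 + 0, so 184 is a multiple of 46 and u = (w^46)^4 = 1.
Every one of the 46 terms equals 1: S = 46

S = 46


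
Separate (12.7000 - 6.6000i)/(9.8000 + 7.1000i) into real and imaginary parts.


Multiply by conjugate: (12.7000 - 6.6000i)(9.8000 - 7.1000i) / (9.8^2 + 7.1^2)
Numerator real = 12.7*9.8 - (6.6)*7.1 = 77.6
Numerator imag = -6.6*9.8 - 12.7*7.1 = -154.85
Denominator = 146.45
Re(z) = 77.6/146.45 = 0.5299
Im(z) = -154.85/146.45 = -1.0574

Re(z) = 0.5299, Im(z) = -1.0574


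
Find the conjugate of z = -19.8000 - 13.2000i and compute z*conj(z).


z_bar = -19.8000 + 13.2000i
z*z_bar = (-19.8)^2 + (-13.2)^2 = 392.04 + 174.24 = 566.28

z_bar = -19.8000 + 13.2000i, z*z_bar = 566.28


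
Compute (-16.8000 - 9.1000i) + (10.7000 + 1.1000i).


Real: -16.8 + 10.7 = -6.1
Imag: -9.1 + 1.1 = -8

-6.1000 - 8.0000i


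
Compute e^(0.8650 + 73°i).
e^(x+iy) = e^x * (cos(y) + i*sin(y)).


e^0.8650 = 2.3750
cos(73°) = 0.29237
sin(73°) = 0.9563
Real = 2.3750*0.29237 = 0.6944
Imag = 2.3750*0.9563 = 2.2712

0.6944 + 2.2712i


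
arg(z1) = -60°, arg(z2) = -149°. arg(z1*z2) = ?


arg(z1*z2) = -60° - 149° = -209°
Normalized to (-180°, 180°]: 151°

151°


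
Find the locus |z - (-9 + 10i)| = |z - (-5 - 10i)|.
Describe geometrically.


Equal distances means the locus is the perpendicular bisector of z1 and z2.
Midpoint = ((-9+(-5))/2, (10+(-10))/2) = (-7.0000, 0)

Perpendicular bisector through (-7.0000, 0)


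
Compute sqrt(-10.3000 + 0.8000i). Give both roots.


|z| = sqrt(106.09+0.64) = 10.3310
sqrt((|z|+a)/2) = sqrt((10.3310+(-10.3))/2) = sqrt(0.0155) = 0.1245
sqrt((|z|-a)/2) = sqrt((10.3310-(-10.3))/2) = sqrt(10.3155) = 3.2118

±(0.1245 + 3.2118i) i.e. 0.1245 + 3.2118i and -0.1245 - 3.2118i


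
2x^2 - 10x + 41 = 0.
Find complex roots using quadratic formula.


disc = (-10)^2 - 4*2*41 = 100 - 328 = -228
sqrt(|disc|) = sqrt(228) = 15.0997
Real part = 10/(2*2) = 2.5000
Imag part = 15.0997/(2*2) = 3.7749

2.5000 ± 3.7749i


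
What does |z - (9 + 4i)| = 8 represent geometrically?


|z - z0| = r is a circle with center z0 and radius r.
Center = (9, 4), radius = 8

Circle with center (9, 4) and radius 8


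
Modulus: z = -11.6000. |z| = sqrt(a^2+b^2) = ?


|z| = sqrt((-11.6)^2 + 0^2) = sqrt(134.56 + 0) = sqrt(134.56) = 11.6000

|z| = 11.6000


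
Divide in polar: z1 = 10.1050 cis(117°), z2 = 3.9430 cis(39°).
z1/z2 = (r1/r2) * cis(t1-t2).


r = 10.1050 / 3.9430 = 2.5628
theta = 117° - 39° = 78° = 78° (mod 360)

2.5628 cis(78°)


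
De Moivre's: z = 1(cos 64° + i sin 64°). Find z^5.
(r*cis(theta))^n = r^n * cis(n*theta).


r^5 = 1^5 = 1
n*theta = 5*64° = 320° = 320° (mod 360)
a = 1*cos(320°) = 0.7660
b = 1*sin(320°) = -0.6428

1 cis(320°) = 0.7660 - 0.6428i


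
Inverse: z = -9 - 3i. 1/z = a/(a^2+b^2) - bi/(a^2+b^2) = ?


|z|^2 = 81+9 = 90
1/z = (-9 + 3i)/90

1/z = -0.1000 + 0.0333i


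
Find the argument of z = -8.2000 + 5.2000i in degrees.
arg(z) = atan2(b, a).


Re = -8.2, Im = 5.2
arg = atan2(5.2, -8.2) = 147.6193 degrees

arg(z) = 147.6193 degrees


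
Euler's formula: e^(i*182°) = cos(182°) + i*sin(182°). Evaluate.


cos(182°) = -0.9994
sin(182°) = -0.0349

e^(i*182°) = -0.9994 - 0.0349i


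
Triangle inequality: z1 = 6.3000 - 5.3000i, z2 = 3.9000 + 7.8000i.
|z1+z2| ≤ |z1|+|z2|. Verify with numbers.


|z1| = sqrt(6.3^2 + (-5.3)^2) = sqrt(67.78) = 8.2329
|z2| = sqrt(3.9^2 + 7.8^2) = sqrt(76.05) = 8.7207
z1+z2 = 10.2000 + 2.5000i
|z1+z2| = sqrt(110.29) = 10.5019
|z1|+|z2| = 8.2329 + 8.7207 = 16.9536

|z1+z2| = 10.5019 ≤ |z1|+|z2| = 16.9536 (verified)


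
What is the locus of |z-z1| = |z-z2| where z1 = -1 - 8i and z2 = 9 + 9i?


Equal distances means the locus is the perpendicular bisector of z1 and z2.
Midpoint = ((-1+9)/2, (-8+9)/2) = (4.0000, 0.5000)

Perpendicular bisector through (4.0000, 0.5000)


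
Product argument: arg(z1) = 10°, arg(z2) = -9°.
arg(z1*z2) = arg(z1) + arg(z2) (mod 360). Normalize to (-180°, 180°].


arg(z1*z2) = 10° - 9° = 1°
Normalized to (-180°, 180°]: 1°

1°


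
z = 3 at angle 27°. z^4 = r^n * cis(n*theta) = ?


r^4 = 3^4 = 81
n*theta = 4*27° = 108° = 108° (mod 360)
a = 81*cos(108°) = -25.0304
b = 81*sin(108°) = 77.0356

81 cis(108°) = -25.0304 + 77.0356i


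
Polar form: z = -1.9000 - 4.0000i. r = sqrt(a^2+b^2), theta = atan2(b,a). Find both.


r = sqrt(3.61+16) = sqrt(19.61) = 4.4283
theta = atan2(-4, -1.9) = -115.4077 degrees

r = 4.4283, theta = -115.4077 degrees


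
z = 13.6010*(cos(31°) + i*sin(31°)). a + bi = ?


a = 13.6010*cos(31°) = 13.6010*0.857167 = 11.6583
b = 13.6010*sin(31°) = 13.6010*0.515038 = 7.0050

11.6583 + 7.0050i


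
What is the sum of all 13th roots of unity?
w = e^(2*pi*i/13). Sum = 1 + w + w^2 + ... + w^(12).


The sum of all 13th roots of unity is 0.
Geometric series: (1 - w^13)/(1 - w) = (1-1)/(1-w) = 0 since w^13 = 1, w ≠ 1.
Alternatively: coefficient of z^12 in z^13 - 1 is 0.

0


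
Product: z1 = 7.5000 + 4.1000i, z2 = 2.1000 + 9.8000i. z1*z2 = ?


Real = 7.5*2.1 - 4.1*9.8 = 15.75 - 40.18 = -24.43
Imag = 7.5*9.8 + 2.1*4.1 = 73.5 + 8.61 = 82.11

-24.4300 + 82.1100i


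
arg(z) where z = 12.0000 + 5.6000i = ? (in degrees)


Re = 12, Im = 5.6
arg = atan2(5.6, 12) = 25.0169 degrees

arg(z) = 25.0169 degrees


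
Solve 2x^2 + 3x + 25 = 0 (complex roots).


disc = 3^2 - 4*2*25 = 9 - 200 = -191
sqrt(|disc|) = sqrt(191) = 13.8203
Real part = -3/(2*2) = -0.7500
Imag part = 13.8203/(2*2) = 3.4551

-0.7500 ± 3.4551i


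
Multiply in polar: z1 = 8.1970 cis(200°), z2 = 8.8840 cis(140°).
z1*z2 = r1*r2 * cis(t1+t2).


r = 8.1970 * 8.8840 = 72.8221
theta = 200° + 140° = 340° = 340° (mod 360)

72.8221 cis(340°)


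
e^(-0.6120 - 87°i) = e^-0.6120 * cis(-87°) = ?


e^-0.6120 = 0.5423
cos(-87°) = 0.0523
sin(-87°) = -0.9986
Real = 0.5423*0.0523 = 0.0284
Imag = 0.5423*(-0.9986) = -0.5415

0.0284 - 0.5415i


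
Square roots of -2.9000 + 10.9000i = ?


|z| = sqrt(8.41+118.81) = 11.2792
sqrt((|z|+a)/2) = sqrt((11.2792+(-2.9))/2) = sqrt(4.1896) = 2.0468
sqrt((|z|-a)/2) = sqrt((11.2792-(-2.9))/2) = sqrt(7.0896) = 2.6626

±(2.0468 + 2.6626i) i.e. 2.0468 + 2.6626i and -2.0468 - 2.6626i


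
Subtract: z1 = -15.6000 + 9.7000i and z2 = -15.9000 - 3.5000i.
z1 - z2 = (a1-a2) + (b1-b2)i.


Real: -15.6 + 15.9 = 0.3
Imag: 9.7 + 3.5 = 13.2

0.3000 + 13.2000i


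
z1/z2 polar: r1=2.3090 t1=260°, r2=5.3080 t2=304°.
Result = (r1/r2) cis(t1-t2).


r = 2.3090 / 5.3080 = 0.4350
theta = 260° - 304° = -44° = 316° (mod 360)

0.4350 cis(316°)


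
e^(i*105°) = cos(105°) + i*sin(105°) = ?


cos(105°) = -0.2588
sin(105°) = 0.9659

e^(i*105°) = -0.2588 + 0.9659i


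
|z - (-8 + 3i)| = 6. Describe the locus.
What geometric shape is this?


|z - z0| = r is a circle with center z0 and radius r.
Center = (-8, 3), radius = 6

Circle with center (-8, 3) and radius 6


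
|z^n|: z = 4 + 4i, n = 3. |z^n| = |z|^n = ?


|z| = sqrt(16+16) = sqrt(32) = 5.6569
|z^3| = |z|^3 = (sqrt(32))^3 = 32*sqrt(32)

|z^3| = 32*sqrt(32) ≈ 181.0193


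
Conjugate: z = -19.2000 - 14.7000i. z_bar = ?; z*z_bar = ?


z_bar = -19.2000 + 14.7000i
z*z_bar = (-19.2)^2 + (-14.7)^2 = 368.64 + 216.09 = 584.73

z_bar = -19.2000 + 14.7000i, z*z_bar = 584.73


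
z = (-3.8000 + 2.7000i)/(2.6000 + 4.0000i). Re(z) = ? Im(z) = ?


Multiply by conjugate: (-3.8000 + 2.7000i)(2.6000 - 4.0000i) / (2.6^2 + 4^2)
Numerator real = -3.8*2.6 + 2.7*4 = 0.92
Numerator imag = 2.7*2.6 - (-3.8)*4 = 22.22
Denominator = 22.76
Re(z) = 0.92/22.76 = 0.0404
Im(z) = 22.22/22.76 = 0.9763

Re(z) = 0.0404, Im(z) = 0.9763


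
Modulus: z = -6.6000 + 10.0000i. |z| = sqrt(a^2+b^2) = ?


|z| = sqrt((-6.6)^2 + 10^2) = sqrt(43.56 + 100) = sqrt(143.56) = 11.9817

|z| = 11.9817


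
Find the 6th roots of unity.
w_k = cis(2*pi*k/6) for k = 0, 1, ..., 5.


The 6th roots of unity are cis(360k/6°) for k=0..5
Angle step = 360/6 = 60°
Primitive root: cis(60°)
Primitive root = 0.5000 + 0.8660i

6 roots at angles: 0°, 60°, 120°, 180°, 240°, 300°


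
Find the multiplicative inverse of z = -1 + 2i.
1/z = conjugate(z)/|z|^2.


|z|^2 = 1+4 = 5
1/z = (-1 - 2i)/5

1/z = -0.2000 - 0.4000i


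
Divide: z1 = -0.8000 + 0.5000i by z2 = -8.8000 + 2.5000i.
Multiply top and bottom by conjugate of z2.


Conjugate of z2 = -8.8000 - 2.5000i
Numerator: (-0.8000 + 0.5000i)(-8.8000 - 2.5000i) = 8.2900 - 2.4000i
Denominator: (-8.8)^2 + 2.5^2 = 83.69
Result = (8.2900 - 2.4000i)/83.69

0.0991 - 0.0287i


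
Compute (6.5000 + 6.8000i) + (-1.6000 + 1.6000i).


Real: 6.5 - 1.6 = 4.9
Imag: 6.8 + 1.6 = 8.4

4.9000 + 8.4000i


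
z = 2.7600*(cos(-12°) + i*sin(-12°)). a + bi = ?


a = 2.7600*cos(-12°) = 2.7600*0.97815 = 2.6997
b = 2.7600*sin(-12°) = 2.7600*(-0.2079) = -0.5738

2.6997 - 0.5738i


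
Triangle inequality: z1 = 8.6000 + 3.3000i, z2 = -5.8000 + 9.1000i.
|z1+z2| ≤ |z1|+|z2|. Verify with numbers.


|z1| = sqrt(8.6^2 + 3.3^2) = sqrt(84.85) = 9.2114
|z2| = sqrt((-5.8)^2 + 9.1^2) = sqrt(116.45) = 10.7912
z1+z2 = 2.8000 + 12.4000i
|z1+z2| = sqrt(161.6) = 12.7122
|z1|+|z2| = 9.2114 + 10.7912 = 20.0026

|z1+z2| = 12.7122 ≤ |z1|+|z2| = 20.0026 (verified)


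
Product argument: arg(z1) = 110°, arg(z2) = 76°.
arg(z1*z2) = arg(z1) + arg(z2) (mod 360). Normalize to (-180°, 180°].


arg(z1*z2) = 110° + 76° = 186°
Normalized to (-180°, 180°]: -174°

-174°


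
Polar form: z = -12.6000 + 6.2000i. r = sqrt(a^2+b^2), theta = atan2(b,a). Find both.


r = sqrt(158.76+38.44) = sqrt(197.2) = 14.0428
theta = atan2(6.2, -12.6) = 153.7999 degrees

r = 14.0428, theta = 153.7999 degrees


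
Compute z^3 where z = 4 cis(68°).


r^3 = 4^3 = 64
n*theta = 3*68° = 204° = 204° (mod 360)
a = 64*cos(204°) = -58.4669
b = 64*sin(204°) = -26.0311

64 cis(204°) = -58.4669 - 26.0311i


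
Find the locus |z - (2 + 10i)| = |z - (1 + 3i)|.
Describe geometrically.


Equal distances means the locus is the perpendicular bisector of z1 and z2.
Midpoint = ((2+1)/2, (10+3)/2) = (1.5000, 6.5000)

Perpendicular bisector through (1.5000, 6.5000)


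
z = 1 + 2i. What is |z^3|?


|z| = sqrt(1+4) = sqrt(5) = 2.2361
|z^3| = |z|^3 = (sqrt(5))^3 = 5*sqrt(5)

|z^3| = 5*sqrt(5) ≈ 11.1803


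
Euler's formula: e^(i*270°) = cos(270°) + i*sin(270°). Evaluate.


cos(270°) = 0
sin(270°) = -1.0000

e^(i*270°) = 0 - 1.0000i


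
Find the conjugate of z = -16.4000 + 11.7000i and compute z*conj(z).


z_bar = -16.4000 - 11.7000i
z*z_bar = (-16.4)^2 + 11.7^2 = 268.96 + 136.89 = 405.85

z_bar = -16.4000 - 11.7000i, z*z_bar = 405.85


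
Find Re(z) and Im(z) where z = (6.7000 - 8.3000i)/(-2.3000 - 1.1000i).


Multiply by conjugate: (6.7000 - 8.3000i)(-2.3000 + 1.1000i) / ((-2.3)^2 + (-1.1)^2)
Numerator real = 6.7*(-2.3) - (8.3)*(-1.1) = -6.28
Numerator imag = -8.3*(-2.3) - 6.7*(-1.1) = 26.46
Denominator = 6.5
Re(z) = -6.28/6.5 = -0.9662
Im(z) = 26.46/6.5 = 4.0708

Re(z) = -0.9662, Im(z) = 4.0708


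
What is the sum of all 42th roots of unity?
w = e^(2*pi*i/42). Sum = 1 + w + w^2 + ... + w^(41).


The sum of all 42th roots of unity is 0.
Geometric series: (1 - w^42)/(1 - w) = (1-1)/(1-w) = 0 since w^42 = 1, w ≠ 1.
Alternatively: coefficient of z^41 in z^42 - 1 is 0.

0


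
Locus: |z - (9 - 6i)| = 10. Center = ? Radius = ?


|z - z0| = r is a circle with center z0 and radius r.
Center = (9, -6), radius = 10

Circle with center (9, -6) and radius 10


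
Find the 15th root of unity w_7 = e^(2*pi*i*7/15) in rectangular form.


Angle = 360*7/15 = 168°
a = cos(168°) = -0.9781
b = sin(168°) = 0.2079

-0.9781 + 0.2079i


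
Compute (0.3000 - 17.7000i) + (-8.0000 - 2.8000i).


Real: 0.3 - 8 = -7.7
Imag: -17.7 - 2.8 = -20.5

-7.7000 - 20.5000i


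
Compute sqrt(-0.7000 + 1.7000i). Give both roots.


|z| = sqrt(0.49+2.89) = 1.8385
sqrt((|z|+a)/2) = sqrt((1.8385+(-0.7))/2) = sqrt(0.5692) = 0.7545
sqrt((|z|-a)/2) = sqrt((1.8385-(-0.7))/2) = sqrt(1.2692) = 1.1266

±(0.7545 + 1.1266i) i.e. 0.7545 + 1.1266i and -0.7545 - 1.1266i


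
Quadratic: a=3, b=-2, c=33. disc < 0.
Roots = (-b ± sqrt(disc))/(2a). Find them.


disc = (-2)^2 - 4*3*33 = 4 - 396 = -392
sqrt(|disc|) = sqrt(392) = 19.7990
Real part = 2/(2*3) = 0.3333
Imag part = 19.7990/(2*3) = 3.2998

0.3333 ± 3.2998i


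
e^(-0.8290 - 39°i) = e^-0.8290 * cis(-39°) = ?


e^-0.8290 = 0.4365
cos(-39°) = 0.7771
sin(-39°) = -0.6293
Real = 0.4365*0.7771 = 0.3392
Imag = 0.4365*(-0.6293) = -0.2747

0.3392 - 0.2747i


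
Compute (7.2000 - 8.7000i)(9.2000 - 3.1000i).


Real = 7.2*9.2 - (-8.7)*(-3.1) = 66.24 - 26.97 = 39.27
Imag = 7.2*(-3.1) + 9.2*(-8.7) = -22.32 - (80.04) = -102.36

39.2700 - 102.3600i


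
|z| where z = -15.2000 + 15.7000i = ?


|z| = sqrt((-15.2)^2 + 15.7^2) = sqrt(231.04 + 246.49) = sqrt(477.53) = 21.8525

|z| = 21.8525


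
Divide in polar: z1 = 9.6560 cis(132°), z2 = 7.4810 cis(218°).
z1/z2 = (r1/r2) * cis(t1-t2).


r = 9.6560 / 7.4810 = 1.2907
theta = 132° - 218° = -86° = 274° (mod 360)

1.2907 cis(274°)


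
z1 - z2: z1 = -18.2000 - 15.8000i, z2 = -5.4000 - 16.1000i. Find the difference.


Real: -18.2 + 5.4 = -12.8
Imag: -15.8 + 16.1 = 0.3

-12.8000 + 0.3000i


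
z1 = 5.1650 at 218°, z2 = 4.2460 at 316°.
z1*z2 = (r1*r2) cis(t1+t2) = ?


r = 5.1650 * 4.2460 = 21.9306
theta = 218° + 316° = 534° = 174° (mod 360)

21.9306 cis(174°)


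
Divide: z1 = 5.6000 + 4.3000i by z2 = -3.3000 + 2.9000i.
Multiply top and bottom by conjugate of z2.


Conjugate of z2 = -3.3000 - 2.9000i
Numerator: (5.6000 + 4.3000i)(-3.3000 - 2.9000i) = -6.0100 - 30.4300i
Denominator: (-3.3)^2 + 2.9^2 = 19.3
Result = (-6.0100 - 30.4300i)/19.3

-0.3114 - 1.5767i


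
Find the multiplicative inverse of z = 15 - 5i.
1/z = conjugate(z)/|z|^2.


|z|^2 = 225+25 = 250
1/z = (15 + 5i)/250

1/z = 0.0600 + 0.0200i


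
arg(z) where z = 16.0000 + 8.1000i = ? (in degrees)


Re = 16, Im = 8.1
arg = atan2(8.1, 16) = 26.8508 degrees

arg(z) = 26.8508 degrees


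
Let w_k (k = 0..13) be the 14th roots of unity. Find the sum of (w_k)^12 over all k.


The roots are w_k = w^k with w = e^(2*pi*i/14), and (w^k)^12 = (w^12)^k.
So S = 1 + u + u^2 + ... + u^(13) with u = w^12.
12 = 0*14 + 12, so 12 is not a multiple of 14: u = w^12 ≠ 1 (w is a primitive 14th root), while u^14 = (w^14)^12 = 1.
Geometric series: S = (1 - u^14)/(1 - u) = (1 - 1)/(1 - u) = 0

S = 0


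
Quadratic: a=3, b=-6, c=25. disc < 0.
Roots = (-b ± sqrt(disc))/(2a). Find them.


disc = (-6)^2 - 4*3*25 = 36 - 300 = -264
sqrt(|disc|) = sqrt(264) = 16.2481
Real part = 6/(2*3) = 1.0000
Imag part = 16.2481/(2*3) = 2.7080

1.0000 ± 2.7080i


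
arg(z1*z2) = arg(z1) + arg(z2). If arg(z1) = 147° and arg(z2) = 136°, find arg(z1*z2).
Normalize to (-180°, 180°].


arg(z1*z2) = 147° + 136° = 283°
Normalized to (-180°, 180°]: -77°

-77°


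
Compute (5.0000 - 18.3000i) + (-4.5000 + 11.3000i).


Real: 5 - 4.5 = 0.5
Imag: -18.3 + 11.3 = -7

0.5000 - 7.0000i


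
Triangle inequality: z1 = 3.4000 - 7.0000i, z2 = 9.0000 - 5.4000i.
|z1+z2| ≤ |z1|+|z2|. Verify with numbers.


|z1| = sqrt(3.4^2 + (-7)^2) = sqrt(60.56) = 7.7820
|z2| = sqrt(9^2 + (-5.4)^2) = sqrt(110.16) = 10.4957
z1+z2 = 12.4000 - 12.4000i
|z1+z2| = sqrt(307.52) = 17.5362
|z1|+|z2| = 7.7820 + 10.4957 = 18.2777

|z1+z2| = 17.5362 ≤ |z1|+|z2| = 18.2777 (verified)


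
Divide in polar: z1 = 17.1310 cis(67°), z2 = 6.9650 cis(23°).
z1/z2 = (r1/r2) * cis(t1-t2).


r = 17.1310 / 6.9650 = 2.4596
theta = 67° - 23° = 44° = 44° (mod 360)

2.4596 cis(44°)


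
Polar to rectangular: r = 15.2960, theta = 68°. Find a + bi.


a = 15.2960*cos(68°) = 15.2960*0.37461 = 5.7300
b = 15.2960*sin(68°) = 15.2960*0.927184 = 14.1822

5.7300 + 14.1822i


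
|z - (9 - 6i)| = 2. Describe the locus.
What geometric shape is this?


|z - z0| = r is a circle with center z0 and radius r.
Center = (9, -6), radius = 2

Circle with center (9, -6) and radius 2


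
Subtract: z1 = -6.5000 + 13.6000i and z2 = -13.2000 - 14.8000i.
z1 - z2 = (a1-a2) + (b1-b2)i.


Real: -6.5 + 13.2 = 6.7
Imag: 13.6 + 14.8 = 28.4

6.7000 + 28.4000i


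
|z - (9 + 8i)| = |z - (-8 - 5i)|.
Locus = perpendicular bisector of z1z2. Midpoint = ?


Equal distances means the locus is the perpendicular bisector of z1 and z2.
Midpoint = ((9+(-8))/2, (8+(-5))/2) = (0.5000, 1.5000)

Perpendicular bisector through (0.5000, 1.5000)


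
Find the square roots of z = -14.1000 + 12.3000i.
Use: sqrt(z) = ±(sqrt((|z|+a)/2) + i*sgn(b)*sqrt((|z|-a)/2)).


|z| = sqrt(198.81+151.29) = 18.7110
sqrt((|z|+a)/2) = sqrt((18.7110+(-14.1))/2) = sqrt(2.3055) = 1.5184
sqrt((|z|-a)/2) = sqrt((18.7110-(-14.1))/2) = sqrt(16.4055) = 4.0504

±(1.5184 + 4.0504i) i.e. 1.5184 + 4.0504i and -1.5184 - 4.0504i


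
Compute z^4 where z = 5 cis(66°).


r^4 = 5^4 = 625
n*theta = 4*66° = 264° = 264° (mod 360)
a = 625*cos(264°) = -65.3303
b = 625*sin(264°) = -621.5762

625 cis(264°) = -65.3303 - 621.5762i


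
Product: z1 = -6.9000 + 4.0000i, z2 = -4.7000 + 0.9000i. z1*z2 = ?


Real = -6.9*(-4.7) - 4*0.9 = 32.43 - 3.6 = 28.83
Imag = -6.9*0.9 - (4.7)*4 = -6.21 - (18.8) = -25.01

28.8300 - 25.0100i


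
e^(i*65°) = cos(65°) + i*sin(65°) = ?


cos(65°) = 0.4226
sin(65°) = 0.9063

e^(i*65°) = 0.4226 + 0.9063i


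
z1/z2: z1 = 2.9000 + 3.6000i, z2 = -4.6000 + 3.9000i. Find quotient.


Conjugate of z2 = -4.6000 - 3.9000i
Numerator: (2.9000 + 3.6000i)(-4.6000 - 3.9000i) = 0.7000 - 27.8700i
Denominator: (-4.6)^2 + 3.9^2 = 36.37
Result = (0.7000 - 27.8700i)/36.37

0.0192 - 0.7663i


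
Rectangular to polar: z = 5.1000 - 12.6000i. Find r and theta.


r = sqrt(26.01+158.76) = sqrt(184.77) = 13.5930
theta = atan2(-12.6, 5.1) = -67.9638 degrees

r = 13.5930, theta = -67.9638 degrees


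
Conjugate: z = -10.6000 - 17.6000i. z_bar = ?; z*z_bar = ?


z_bar = -10.6000 + 17.6000i
z*z_bar = (-10.6)^2 + (-17.6)^2 = 112.36 + 309.76 = 422.12

z_bar = -10.6000 + 17.6000i, z*z_bar = 422.12


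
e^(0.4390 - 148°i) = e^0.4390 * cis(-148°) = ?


e^0.4390 = 1.5512
cos(-148°) = -0.84805
sin(-148°) = -0.5299
Real = 1.5512*(-0.84805) = -1.3155
Imag = 1.5512*(-0.5299) = -0.8220

-1.3155 - 0.8220i


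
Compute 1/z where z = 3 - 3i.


|z|^2 = 9+9 = 18
1/z = (3 + 3i)/18

1/z = 0.1667 + 0.1667i


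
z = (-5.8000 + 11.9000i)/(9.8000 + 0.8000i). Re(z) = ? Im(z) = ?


Multiply by conjugate: (-5.8000 + 11.9000i)(9.8000 - 0.8000i) / (9.8^2 + 0.8^2)
Numerator real = -5.8*9.8 + 11.9*0.8 = -47.32
Numerator imag = 11.9*9.8 - (-5.8)*0.8 = 121.26
Denominator = 96.68
Re(z) = -47.32/96.68 = -0.4894
Im(z) = 121.26/96.68 = 1.2542

Re(z) = -0.4894, Im(z) = 1.2542


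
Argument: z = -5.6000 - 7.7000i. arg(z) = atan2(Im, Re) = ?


Re = -5.6, Im = -7.7
arg = atan2(-7.7, -5.6) = -126.0274 degrees

arg(z) = -126.0274 degrees


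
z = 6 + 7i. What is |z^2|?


|z| = sqrt(36+49) = sqrt(85) = 9.2195
|z^2| = |z|^2 = (sqrt(85))^2 = 85

|z^2| = 85


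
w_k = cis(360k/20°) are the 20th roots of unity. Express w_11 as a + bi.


Angle = 360*11/20 = 198°
a = cos(198°) = -0.9511
b = sin(198°) = -0.3090

-0.9511 - 0.3090i


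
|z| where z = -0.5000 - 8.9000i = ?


|z| = sqrt((-0.5)^2 + (-8.9)^2) = sqrt(0.25 + 79.21) = sqrt(79.46) = 8.9140

|z| = 8.9140


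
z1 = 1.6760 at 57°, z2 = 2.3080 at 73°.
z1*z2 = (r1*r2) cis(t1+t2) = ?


r = 1.6760 * 2.3080 = 3.8682
theta = 57° + 73° = 130° = 130° (mod 360)

3.8682 cis(130°)


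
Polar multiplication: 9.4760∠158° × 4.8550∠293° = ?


r = 9.4760 * 4.8550 = 46.0060
theta = 158° + 293° = 451° = 91° (mod 360)

46.0060 cis(91°)


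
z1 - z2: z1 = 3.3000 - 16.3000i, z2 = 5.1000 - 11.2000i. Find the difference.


Real: 3.3 - 5.1 = -1.8
Imag: -16.3 + 11.2 = -5.1

-1.8000 - 5.1000i


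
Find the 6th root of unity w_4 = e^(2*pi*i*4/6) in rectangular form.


Angle = 360*4/6 = 240°
a = cos(240°) = -0.5000
b = sin(240°) = -0.8660

-0.5000 - 0.8660i


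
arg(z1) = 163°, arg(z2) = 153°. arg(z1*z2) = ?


arg(z1*z2) = 163° + 153° = 316°
Normalized to (-180°, 180°]: -44°

-44°


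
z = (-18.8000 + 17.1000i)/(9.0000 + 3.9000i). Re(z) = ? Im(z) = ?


Multiply by conjugate: (-18.8000 + 17.1000i)(9.0000 - 3.9000i) / (9^2 + 3.9^2)
Numerator real = -18.8*9 + 17.1*3.9 = -102.51
Numerator imag = 17.1*9 - (-18.8)*3.9 = 227.22
Denominator = 96.21
Re(z) = -102.51/96.21 = -1.0655
Im(z) = 227.22/96.21 = 2.3617

Re(z) = -1.0655, Im(z) = 2.3617


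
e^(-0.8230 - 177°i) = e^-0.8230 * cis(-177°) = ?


e^-0.8230 = 0.4391
cos(-177°) = -0.9986
sin(-177°) = -0.0523
Real = 0.4391*(-0.9986) = -0.4385
Imag = 0.4391*(-0.0523) = -0.0230

-0.4385 - 0.0230i


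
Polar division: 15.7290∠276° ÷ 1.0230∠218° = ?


r = 15.7290 / 1.0230 = 15.3754
theta = 276° - 218° = 58° = 58° (mod 360)

15.3754 cis(58°)


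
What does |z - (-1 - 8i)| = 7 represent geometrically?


|z - z0| = r is a circle with center z0 and radius r.
Center = (-1, -8), radius = 7

Circle with center (-1, -8) and radius 7


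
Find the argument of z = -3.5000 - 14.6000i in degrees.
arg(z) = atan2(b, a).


Re = -3.5, Im = -14.6
arg = atan2(-14.6, -3.5) = -103.4809 degrees

arg(z) = -103.4809 degrees


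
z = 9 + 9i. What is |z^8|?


|z| = sqrt(81+81) = sqrt(162) = 12.7279
|z^8| = |z|^8 = (sqrt(162))^8 = 162^4 = 688747536

|z^8| = 688747536


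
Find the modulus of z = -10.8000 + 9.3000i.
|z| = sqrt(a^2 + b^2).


|z| = sqrt((-10.8)^2 + 9.3^2) = sqrt(116.64 + 86.49) = sqrt(203.13) = 14.2524

|z| = 14.2524


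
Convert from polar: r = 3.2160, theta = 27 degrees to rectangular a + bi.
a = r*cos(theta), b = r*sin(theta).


a = 3.2160*cos(27°) = 3.2160*0.891 = 2.8655
b = 3.2160*sin(27°) = 3.2160*0.45399 = 1.4600

2.8655 + 1.4600i


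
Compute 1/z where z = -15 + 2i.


|z|^2 = 225+4 = 229
1/z = (-15 - 2i)/229

1/z = -0.0655 - 0.0087i


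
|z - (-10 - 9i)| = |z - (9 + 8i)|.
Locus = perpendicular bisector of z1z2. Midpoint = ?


Equal distances means the locus is the perpendicular bisector of z1 and z2.
Midpoint = ((-10+9)/2, (-9+8)/2) = (-0.5000, -0.5000)

Perpendicular bisector through (-0.5000, -0.5000)


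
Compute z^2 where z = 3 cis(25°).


r^2 = 3^2 = 9
n*theta = 2*25° = 50° = 50° (mod 360)
a = 9*cos(50°) = 5.7851
b = 9*sin(50°) = 6.8944

9 cis(50°) = 5.7851 + 6.8944i


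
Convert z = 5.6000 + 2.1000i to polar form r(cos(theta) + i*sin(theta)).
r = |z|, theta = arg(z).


r = sqrt(31.36+4.41) = sqrt(35.77) = 5.9808
theta = atan2(2.1, 5.6) = 20.5560 degrees

r = 5.9808, theta = 20.5560 degrees


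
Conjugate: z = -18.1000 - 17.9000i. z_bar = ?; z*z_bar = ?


z_bar = -18.1000 + 17.9000i
z*z_bar = (-18.1)^2 + (-17.9)^2 = 327.61 + 320.41 = 648.02

z_bar = -18.1000 + 17.9000i, z*z_bar = 648.02


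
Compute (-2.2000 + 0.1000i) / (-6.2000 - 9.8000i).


Conjugate of z2 = -6.2000 + 9.8000i
Numerator: (-2.2000 + 0.1000i)(-6.2000 + 9.8000i) = 12.6600 - 22.1800i
Denominator: (-6.2)^2 + (-9.8)^2 = 134.48
Result = (12.6600 - 22.1800i)/134.48

0.0941 - 0.1649i
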